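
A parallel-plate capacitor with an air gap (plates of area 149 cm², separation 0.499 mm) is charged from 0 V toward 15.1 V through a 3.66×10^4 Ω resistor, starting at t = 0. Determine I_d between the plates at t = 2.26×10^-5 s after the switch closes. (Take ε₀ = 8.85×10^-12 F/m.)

3.99×10^-5 A

C = ε₀A/d = (8.85×10^-12)(0.0149)/(4.99×10^-4) = 2.643×10^-10 F, so τ = RC = 9.673×10^-6 s.
The conduction current is I(t) = (V₀/R) e^(−t/τ), and the displacement current between the plates equals it.
t/τ = 2.336; I_d = (15.1/3.66×10^4) · e^(−2.336) = (4.126×10^-4)(0.09671) = 3.99×10^-5 A.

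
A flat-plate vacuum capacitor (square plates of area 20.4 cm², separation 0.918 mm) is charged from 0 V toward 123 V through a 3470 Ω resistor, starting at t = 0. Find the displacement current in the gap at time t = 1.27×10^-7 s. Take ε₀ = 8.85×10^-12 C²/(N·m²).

C = ε₀A/d = (8.85×10^-12)(2.04×10^-3)/(9.18×10^-4) = 1.967×10^-11 F and τ = RC = 6.825×10^-8 s. I_d in the gap equals the RC charging current.
I_d(t) = (V₀/R) e^(−t/τ) = 0.03545 · e^(−1.861) = 5.51×10^-3 A.

5.51×10^-3 A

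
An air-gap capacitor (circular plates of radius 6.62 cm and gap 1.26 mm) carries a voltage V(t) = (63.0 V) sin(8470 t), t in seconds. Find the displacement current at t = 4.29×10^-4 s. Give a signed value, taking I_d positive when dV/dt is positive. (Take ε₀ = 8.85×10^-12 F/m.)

C = ε₀A/d = (8.85×10^-12)(0.01377)/(1.26×10^-3) = 9.672×10^-11 F. dV/dt = V₀ω·cos(ωt); at ωt = 3.63363 rad this factor is -0.8814.
I_d = C dV/dt = (9.672×10^-11)(63.0)(8470)(-0.8814) = -4.55×10^-5 A.

-4.55×10^-5 A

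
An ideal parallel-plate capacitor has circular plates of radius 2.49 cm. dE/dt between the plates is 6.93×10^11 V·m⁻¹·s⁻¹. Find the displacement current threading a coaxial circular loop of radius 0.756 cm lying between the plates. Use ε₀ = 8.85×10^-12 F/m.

Through the whole plate area (πR² = 1.948×10^-3 m²), I_d = ε₀ πR² dE/dt = 0.01195 A.
Through an area πr² the displacement current is I_d·(πr²/πR²) = I_d (r/R)² = 1.10×10^-3 A.

1.10×10^-3 A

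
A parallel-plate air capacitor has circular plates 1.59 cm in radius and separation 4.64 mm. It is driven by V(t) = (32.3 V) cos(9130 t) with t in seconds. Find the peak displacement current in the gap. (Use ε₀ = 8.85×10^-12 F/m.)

The displacement current equals the conduction current C dV/dt, which peaks at C V₀ ω.
With C = ε₀A/d = (8.85×10^-12)(7.942×10^-4)/(4.64×10^-3) = 1.515×10^-12 F and ω = 9130 rad/s, I_d,max = (1.515×10^-12)(32.3)(9130) = 4.47×10^-7 A.

4.47×10^-7 A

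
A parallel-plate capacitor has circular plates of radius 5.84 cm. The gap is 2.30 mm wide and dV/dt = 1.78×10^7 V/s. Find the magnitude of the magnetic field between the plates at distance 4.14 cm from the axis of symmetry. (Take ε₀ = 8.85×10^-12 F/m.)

1.78×10^-9 T

dE/dt = (dV/dt)/d = 7.739×10^9 V/(m·s); I_d = ε₀(πR²)(dE/dt) = (8.85×10^-12)(0.01071)(7.739×10^9) = 7.335×10^-4 A.
∮B·dl = μ₀ I_d,enc with I_d,enc = I_d r²/R² = 3.686×10^-4 A; so B = μ₀ I_d,enc/(2πr) = 1.78×10^-9 T.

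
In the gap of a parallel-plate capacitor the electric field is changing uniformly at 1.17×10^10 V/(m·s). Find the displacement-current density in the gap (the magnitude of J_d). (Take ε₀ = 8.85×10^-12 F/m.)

The displacement-current density is ε₀ ∂E/∂t = (8.85×10^-12)(1.17×10^10) = 0.104 A/m².

0.104 A/m²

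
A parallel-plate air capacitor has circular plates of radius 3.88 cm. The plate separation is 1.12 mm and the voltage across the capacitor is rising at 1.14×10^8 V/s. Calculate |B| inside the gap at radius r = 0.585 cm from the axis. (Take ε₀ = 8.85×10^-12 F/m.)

dE/dt = (dV/dt)/d = 1.018×10^11 V/(m·s); I_d = ε₀(πR²)(dE/dt) = (8.85×10^-12)(4.729×10^-3)(1.018×10^11) = 4.260×10^-3 A.
An Ampèrian loop of radius r encloses a fraction (r/R)² of I_d. Then B·2πr = μ₀ I_d (r/R)², giving B = μ₀ I_d r/(2πR²) = 3.31×10^-9 T.

3.31×10^-9 T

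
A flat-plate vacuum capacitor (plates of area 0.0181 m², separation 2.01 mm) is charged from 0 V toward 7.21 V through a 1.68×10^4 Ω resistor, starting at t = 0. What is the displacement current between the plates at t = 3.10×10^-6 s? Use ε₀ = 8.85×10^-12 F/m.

C = ε₀A/d = (8.85×10^-12)(0.0181)/(2.01×10^-3) = 7.969×10^-11 F, so τ = RC = 1.339×10^-6 s.
The conduction current is I(t) = (V₀/R) e^(−t/τ), and the displacement current between the plates equals it.
t/τ = 2.315; I_d = (7.21/1.68×10^4) · e^(−2.315) = (4.292×10^-4)(0.09877) = 4.24×10^-5 A.

4.24×10^-5 A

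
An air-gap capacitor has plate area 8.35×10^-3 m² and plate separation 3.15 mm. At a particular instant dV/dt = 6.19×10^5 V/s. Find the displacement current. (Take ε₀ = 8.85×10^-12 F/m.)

1.45×10^-5 A

C = ε₀A/d = (8.85×10^-12)(8.35×10^-3)/(3.15×10^-3) = 2.346×10^-11 F.
I_d = C dV/dt = (2.346×10^-11)(6.19×10^5) = 1.45×10^-5 A.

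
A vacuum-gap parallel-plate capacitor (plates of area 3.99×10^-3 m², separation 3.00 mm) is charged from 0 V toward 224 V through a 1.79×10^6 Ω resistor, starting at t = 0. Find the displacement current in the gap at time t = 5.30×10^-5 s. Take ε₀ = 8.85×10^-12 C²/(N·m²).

With C = ε₀A/d = (8.85×10^-12)(3.99×10^-3)/(3.00×10^-3) = 1.177×10^-11 F, the time constant is τ = RC = 2.107×10^-5 s, so t/τ = 2.515 and e^(−t/τ) = 0.08086.
I_d = I_cond = (V₀/R) e^(−t/τ) = (1.251×10^-4)(0.08086) = 1.01×10^-5 A.

1.01×10^-5 A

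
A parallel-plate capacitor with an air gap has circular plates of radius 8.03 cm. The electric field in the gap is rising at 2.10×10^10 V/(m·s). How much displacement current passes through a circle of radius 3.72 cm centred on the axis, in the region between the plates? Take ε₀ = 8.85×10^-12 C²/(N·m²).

I_d = ε₀ dΦ_E/dt = ε₀ πR² (dE/dt) = (8.85×10^-12)(0.02026)(2.10×10^10) = 3.765×10^-3 A through the full plate area.
Through an area πr² the displacement current is I_d·(πr²/πR²) = I_d (r/R)² = 8.08×10^-4 A.

8.08×10^-4 A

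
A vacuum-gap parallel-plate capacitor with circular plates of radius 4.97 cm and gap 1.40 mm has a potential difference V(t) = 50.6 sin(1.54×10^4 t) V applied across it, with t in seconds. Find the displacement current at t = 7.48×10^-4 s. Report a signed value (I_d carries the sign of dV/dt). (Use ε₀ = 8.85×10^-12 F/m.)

dV/dt = (50.6)(1.54×10^4)·cos(11.5192) = 3.896×10^5 V/s.
I_d = C dV/dt with C = ε₀A/d = (8.85×10^-12)(7.760×10^-3)/(1.40×10^-3) = 4.905×10^-11 F, so I_d = (4.905×10^-11)(3.896×10^5) = 1.91×10^-5 A.

1.91×10^-5 A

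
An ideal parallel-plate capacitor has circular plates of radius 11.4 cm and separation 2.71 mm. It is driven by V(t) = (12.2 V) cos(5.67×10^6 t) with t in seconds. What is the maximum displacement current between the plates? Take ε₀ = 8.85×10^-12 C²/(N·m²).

The displacement current equals the conduction current C dV/dt, which peaks at C V₀ ω.
With C = ε₀A/d = (8.85×10^-12)(0.04083)/(2.71×10^-3) = 1.333×10^-10 F and ω = 5.67×10^6 rad/s, I_d,max = (1.333×10^-10)(12.2)(5.67×10^6) = 9.22×10^-3 A.

9.22×10^-3 A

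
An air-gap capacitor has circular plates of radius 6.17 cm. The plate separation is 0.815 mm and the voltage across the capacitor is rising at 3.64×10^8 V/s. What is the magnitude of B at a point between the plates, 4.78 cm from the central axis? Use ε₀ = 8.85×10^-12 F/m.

I_d = C dV/dt with C = ε₀πR²/d = 1.299×10^-10 F, so I_d = (1.299×10^-10)(3.64×10^8) = 0.04728 A.
An Ampèrian loop of radius r encloses a fraction (r/R)² of I_d. Then B·2πr = μ₀ I_d (r/R)², giving B = μ₀ I_d r/(2πR²) = 1.19×10^-7 T.

1.19×10^-7 T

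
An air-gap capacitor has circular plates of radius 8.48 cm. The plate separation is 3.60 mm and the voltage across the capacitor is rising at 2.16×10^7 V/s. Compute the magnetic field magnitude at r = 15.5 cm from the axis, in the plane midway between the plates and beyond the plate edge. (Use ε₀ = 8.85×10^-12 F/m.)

With E = V/d, dE/dt = 6.000×10^9 V/(m·s) and πR² = 0.02259 m², giving I_d = ε₀ πR² dE/dt = 1.200×10^-3 A.
Outside the plates the loop encloses all of I_d, so B·2πr = μ₀ I_d and B = 1.55×10^-9 T.

1.55×10^-9 T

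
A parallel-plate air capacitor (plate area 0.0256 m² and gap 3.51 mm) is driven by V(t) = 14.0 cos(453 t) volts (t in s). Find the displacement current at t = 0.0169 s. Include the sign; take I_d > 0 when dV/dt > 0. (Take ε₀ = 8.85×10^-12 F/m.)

dV/dt = (14.0)(453)·−sin(7.6557) = -6218 V/s.
I_d = C dV/dt with C = ε₀A/d = (8.85×10^-12)(0.0256)/(3.51×10^-3) = 6.455×10^-11 F, so I_d = (6.455×10^-11)(-6218) = -4.01×10^-7 A.

-4.01×10^-7 A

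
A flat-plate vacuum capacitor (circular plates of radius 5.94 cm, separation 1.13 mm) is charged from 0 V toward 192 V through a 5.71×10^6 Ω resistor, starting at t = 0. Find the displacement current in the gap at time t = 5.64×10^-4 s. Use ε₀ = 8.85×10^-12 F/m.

C = ε₀A/d = (8.85×10^-12)(0.01108)/(1.13×10^-3) = 8.678×10^-11 F, so τ = RC = 4.955×10^-4 s.
The conduction current is I(t) = (V₀/R) e^(−t/τ), and the displacement current between the plates equals it.
t/τ = 1.138; I_d = (192/5.71×10^6) · e^(−1.138) = (3.363×10^-5)(0.3205) = 1.08×10^-5 A.

1.08×10^-5 A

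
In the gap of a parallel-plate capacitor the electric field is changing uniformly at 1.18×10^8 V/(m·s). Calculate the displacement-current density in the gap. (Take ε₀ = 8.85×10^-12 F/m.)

The displacement-current density is ε₀ ∂E/∂t = (8.85×10^-12)(1.18×10^8) = 1.04×10^-3 A/m².

1.04×10^-3 A/m²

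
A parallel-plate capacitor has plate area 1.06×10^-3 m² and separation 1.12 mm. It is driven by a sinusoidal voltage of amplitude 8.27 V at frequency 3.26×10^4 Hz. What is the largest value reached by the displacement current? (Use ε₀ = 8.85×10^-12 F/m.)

(dE/dt)_max = V₀ω/d = 1.512×10^9 V/(m·s); ω = 2πf = 2.048×10^5 rad/s.
I_d,max = ε₀ A (dE/dt)_max = (8.85×10^-12)(1.06×10^-3)(1.512×10^9) = 1.42×10^-5 A.

1.42×10^-5 A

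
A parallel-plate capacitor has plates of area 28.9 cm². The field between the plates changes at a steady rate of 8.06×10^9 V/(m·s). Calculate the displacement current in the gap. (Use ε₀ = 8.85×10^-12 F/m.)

2.06×10^-4 A

With a uniform field, Φ_E = EA, so I_d = ε₀ A dE/dt = 2.06×10^-4 A.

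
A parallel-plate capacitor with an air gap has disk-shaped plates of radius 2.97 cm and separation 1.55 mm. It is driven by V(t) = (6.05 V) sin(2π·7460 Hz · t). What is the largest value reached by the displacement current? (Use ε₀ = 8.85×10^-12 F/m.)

4.49×10^-6 A

The displacement current equals the conduction current C dV/dt, which peaks at C V₀ ω.
With C = ε₀A/d = (8.85×10^-12)(2.771×10^-3)/(1.55×10^-3) = 1.582×10^-11 F and ω = 2πf = 4.687×10^4 rad/s, I_d,max = (1.582×10^-11)(6.05)(4.687×10^4) = 4.49×10^-6 A.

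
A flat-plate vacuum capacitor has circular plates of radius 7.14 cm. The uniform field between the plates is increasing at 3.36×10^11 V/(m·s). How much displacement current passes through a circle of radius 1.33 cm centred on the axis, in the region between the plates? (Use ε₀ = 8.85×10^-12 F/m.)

I_d = ε₀ dΦ_E/dt = ε₀ πR² (dE/dt) = (8.85×10^-12)(0.01602)(3.36×10^11) = 0.04764 A through the full plate area.
The field is uniform, so I_d,enc = I_d (r/R)² = (0.04764)(1.33/7.14)² = 1.65×10^-3 A.

1.65×10^-3 A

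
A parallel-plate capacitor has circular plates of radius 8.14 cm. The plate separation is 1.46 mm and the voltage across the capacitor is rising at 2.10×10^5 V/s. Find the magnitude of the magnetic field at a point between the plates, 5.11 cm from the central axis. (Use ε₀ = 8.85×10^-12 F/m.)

4.09×10^-11 T

With E = V/d, dE/dt = 1.438×10^8 V/(m·s) and πR² = 0.02082 m², giving I_d = ε₀ πR² dE/dt = 2.650×10^-5 A.
For r < R the Ampère–Maxwell law gives B(2πr) = μ₀ I_d (r²/R²), so B = μ₀ I_d r/(2πR²) = (4π×10^-7)(2.650×10^-5)(0.0511)/(2π·0.0814²) = 4.09×10^-11 T.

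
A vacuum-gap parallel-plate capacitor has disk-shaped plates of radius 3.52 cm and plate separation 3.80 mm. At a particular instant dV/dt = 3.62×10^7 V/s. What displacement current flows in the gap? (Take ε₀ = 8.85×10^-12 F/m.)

E = V/d so dE/dt = (dV/dt)/d = 9.526×10^9 V/(m·s), and I_d = ε₀ A dE/dt = (8.85×10^-12)(3.893×10^-3)(9.526×10^9) = 3.28×10^-4 A.

3.28×10^-4 A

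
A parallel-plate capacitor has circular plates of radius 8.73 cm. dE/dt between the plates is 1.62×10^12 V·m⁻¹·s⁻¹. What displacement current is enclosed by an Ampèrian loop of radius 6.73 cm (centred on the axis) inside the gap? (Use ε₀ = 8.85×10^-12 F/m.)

0.204 A

Through the whole plate area (πR² = 0.02394 m²), I_d = ε₀ πR² dE/dt = 0.3432 A.
Since J_d is uniform, the enclosed fraction is (r/R)² = 0.5943, giving I_d,enc = 0.204 A.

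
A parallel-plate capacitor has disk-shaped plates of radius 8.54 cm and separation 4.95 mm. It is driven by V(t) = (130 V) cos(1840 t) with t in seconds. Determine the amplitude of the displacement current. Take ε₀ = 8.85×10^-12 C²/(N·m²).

9.80×10^-6 A

C = ε₀A/d = (8.85×10^-12)(0.02291)/(4.95×10^-3) = 4.096×10^-11 F; ω = 1840 rad/s.
I_d = C dV/dt, so |I_d|_max = C V₀ ω = (4.096×10^-11)(130)(1840) = 9.80×10^-6 A.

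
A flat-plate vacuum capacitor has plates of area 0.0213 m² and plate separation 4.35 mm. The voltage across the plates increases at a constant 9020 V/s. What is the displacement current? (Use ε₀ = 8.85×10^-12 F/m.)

3.91×10^-7 A

C = ε₀A/d = (8.85×10^-12)(0.0213)/(4.35×10^-3) = 4.333×10^-11 F.
I_d = C dV/dt = (4.333×10^-11)(9020) = 3.91×10^-7 A.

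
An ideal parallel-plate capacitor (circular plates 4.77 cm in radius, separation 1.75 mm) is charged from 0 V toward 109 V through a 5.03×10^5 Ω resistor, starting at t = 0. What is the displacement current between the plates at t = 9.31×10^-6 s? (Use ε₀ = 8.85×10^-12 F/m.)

1.30×10^-4 A

With C = ε₀A/d = (8.85×10^-12)(7.148×10^-3)/(1.75×10^-3) = 3.615×10^-11 F, the time constant is τ = RC = 1.818×10^-5 s, so t/τ = 0.5121 and e^(−t/τ) = 0.5992.
I_d = I_cond = (V₀/R) e^(−t/τ) = (2.167×10^-4)(0.5992) = 1.30×10^-4 A.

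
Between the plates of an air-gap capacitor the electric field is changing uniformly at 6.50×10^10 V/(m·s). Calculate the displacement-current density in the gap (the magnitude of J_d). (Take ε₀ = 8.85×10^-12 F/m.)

J_d = ε₀ ∂E/∂t, so J_d = 0.575 A/m².

0.575 A/m²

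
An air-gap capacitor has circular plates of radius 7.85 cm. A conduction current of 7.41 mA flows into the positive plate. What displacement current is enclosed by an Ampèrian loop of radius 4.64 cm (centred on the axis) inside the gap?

By continuity the displacement current in the gap matches the conduction current: I_d = 7.41×10^-3 A.
The field is uniform, so I_d,enc = I_d (r/R)² = (7.41×10^-3)(4.64/7.85)² = 2.59×10^-3 A.

2.59×10^-3 A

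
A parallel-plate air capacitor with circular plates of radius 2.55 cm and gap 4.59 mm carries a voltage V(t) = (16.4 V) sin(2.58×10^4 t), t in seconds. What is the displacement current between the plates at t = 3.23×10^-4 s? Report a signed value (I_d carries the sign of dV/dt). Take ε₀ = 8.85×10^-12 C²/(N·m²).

dV/dt = (16.4)(2.58×10^4)·cos(8.3334) = -1.952×10^5 V/s.
I_d = C dV/dt with C = ε₀A/d = (8.85×10^-12)(2.043×10^-3)/(4.59×10^-3) = 3.939×10^-12 F, so I_d = (3.939×10^-12)(-1.952×10^5) = -7.69×10^-7 A.

-7.69×10^-7 A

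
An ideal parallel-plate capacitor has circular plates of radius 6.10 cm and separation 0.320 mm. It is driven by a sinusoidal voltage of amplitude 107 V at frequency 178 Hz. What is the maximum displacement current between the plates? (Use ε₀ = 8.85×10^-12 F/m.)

3.87×10^-5 A

(dE/dt)_max = V₀ω/d = 3.738×10^8 V/(m·s); ω = 2πf = 1118 rad/s.
I_d,max = ε₀ A (dE/dt)_max = (8.85×10^-12)(0.01169)(3.738×10^8) = 3.87×10^-5 A.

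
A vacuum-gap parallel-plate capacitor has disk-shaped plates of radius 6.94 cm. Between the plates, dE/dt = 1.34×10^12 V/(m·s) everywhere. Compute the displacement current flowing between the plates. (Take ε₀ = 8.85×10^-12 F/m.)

0.179 A

The displacement current is ε₀ times dΦ_E/dt = ε₀ A dE/dt = (8.85×10^-12)(0.01513)(1.34×10^12) = 0.179 A.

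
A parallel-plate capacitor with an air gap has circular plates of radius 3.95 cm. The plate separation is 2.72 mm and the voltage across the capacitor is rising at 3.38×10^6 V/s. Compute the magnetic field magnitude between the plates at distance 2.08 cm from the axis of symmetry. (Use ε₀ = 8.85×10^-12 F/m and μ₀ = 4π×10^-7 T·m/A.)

1.44×10^-10 T

I_d = C dV/dt with C = ε₀πR²/d = 1.595×10^-11 F, so I_d = (1.595×10^-11)(3.38×10^6) = 5.391×10^-5 A.
For r < R the Ampère–Maxwell law gives B(2πr) = μ₀ I_d (r²/R²), so B = μ₀ I_d r/(2πR²) = (4π×10^-7)(5.391×10^-5)(0.0208)/(2π·0.0395²) = 1.44×10^-10 T.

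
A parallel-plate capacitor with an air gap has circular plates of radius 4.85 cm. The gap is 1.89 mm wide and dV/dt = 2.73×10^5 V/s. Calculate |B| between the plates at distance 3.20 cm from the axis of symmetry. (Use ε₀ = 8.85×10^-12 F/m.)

2.57×10^-11 T

With E = V/d, dE/dt = 1.444×10^8 V/(m·s) and πR² = 7.390×10^-3 m², giving I_d = ε₀ πR² dE/dt = 9.444×10^-6 A.
∮B·dl = μ₀ I_d,enc with I_d,enc = I_d r²/R² = 4.111×10^-6 A; so B = μ₀ I_d,enc/(2πr) = 2.57×10^-11 T.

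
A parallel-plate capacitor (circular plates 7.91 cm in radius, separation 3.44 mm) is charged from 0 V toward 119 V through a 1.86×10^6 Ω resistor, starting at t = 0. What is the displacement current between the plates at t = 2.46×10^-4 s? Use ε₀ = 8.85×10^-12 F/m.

4.68×10^-6 A

C = ε₀A/d = (8.85×10^-12)(0.01966)/(3.44×10^-3) = 5.058×10^-11 F, so τ = RC = 9.408×10^-5 s.
The conduction current is I(t) = (V₀/R) e^(−t/τ), and the displacement current between the plates equals it.
t/τ = 2.615; I_d = (119/1.86×10^6) · e^(−2.615) = (6.398×10^-5)(0.07317) = 4.68×10^-6 A.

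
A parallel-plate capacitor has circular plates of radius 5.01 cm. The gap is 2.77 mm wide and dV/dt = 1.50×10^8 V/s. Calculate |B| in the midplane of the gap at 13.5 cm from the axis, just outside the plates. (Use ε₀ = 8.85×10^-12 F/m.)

I_d = C dV/dt with C = ε₀πR²/d = 2.519×10^-11 F, so I_d = (2.519×10^-11)(1.50×10^8) = 3.778×10^-3 A.
For r ≥ R the full I_d is enclosed: B = μ₀ I_d/(2πr) = (4π×10^-7)(3.778×10^-3)/(2π·0.135) = 5.60×10^-9 T.

5.60×10^-9 T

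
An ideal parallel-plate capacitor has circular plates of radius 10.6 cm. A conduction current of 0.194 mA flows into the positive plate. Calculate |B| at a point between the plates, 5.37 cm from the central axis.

By continuity the displacement current in the gap matches the conduction current: I_d = 1.94×10^-4 A.
An Ampèrian loop of radius r encloses a fraction (r/R)² of I_d. Then B·2πr = μ₀ I_d (r/R)², giving B = μ₀ I_d r/(2πR²) = 1.85×10^-10 T.

1.85×10^-10 T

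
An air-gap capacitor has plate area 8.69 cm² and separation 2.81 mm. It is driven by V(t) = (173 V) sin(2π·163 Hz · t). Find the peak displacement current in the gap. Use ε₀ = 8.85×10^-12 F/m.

4.85×10^-7 A

The displacement current equals the conduction current C dV/dt, which peaks at C V₀ ω.
With C = ε₀A/d = (8.85×10^-12)(8.69×10^-4)/(2.81×10^-3) = 2.737×10^-12 F and ω = 2πf = 1024 rad/s, I_d,max = (2.737×10^-12)(173)(1024) = 4.85×10^-7 A.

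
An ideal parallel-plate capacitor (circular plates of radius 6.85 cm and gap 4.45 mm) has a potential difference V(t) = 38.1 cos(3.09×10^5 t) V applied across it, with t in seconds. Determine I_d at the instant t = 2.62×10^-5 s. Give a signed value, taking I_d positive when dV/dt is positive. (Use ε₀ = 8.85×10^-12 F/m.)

C = ε₀A/d = (8.85×10^-12)(0.01474)/(4.45×10^-3) = 2.931×10^-11 F. dV/dt = V₀ω·−sin(ωt); at ωt = 8.0958 rad this factor is -0.9709.
I_d = C dV/dt = (2.931×10^-11)(38.1)(3.09×10^5)(-0.9709) = -3.35×10^-4 A.

-3.35×10^-4 A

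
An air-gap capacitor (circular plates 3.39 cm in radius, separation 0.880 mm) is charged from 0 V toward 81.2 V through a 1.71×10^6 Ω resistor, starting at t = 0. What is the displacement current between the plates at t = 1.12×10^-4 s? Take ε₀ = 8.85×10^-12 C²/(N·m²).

7.82×10^-6 A

With C = ε₀A/d = (8.85×10^-12)(3.610×10^-3)/(8.80×10^-4) = 3.631×10^-11 F, the time constant is τ = RC = 6.209×10^-5 s, so t/τ = 1.804 and e^(−t/τ) = 0.1646.
I_d = I_cond = (V₀/R) e^(−t/τ) = (4.749×10^-5)(0.1646) = 7.82×10^-6 A.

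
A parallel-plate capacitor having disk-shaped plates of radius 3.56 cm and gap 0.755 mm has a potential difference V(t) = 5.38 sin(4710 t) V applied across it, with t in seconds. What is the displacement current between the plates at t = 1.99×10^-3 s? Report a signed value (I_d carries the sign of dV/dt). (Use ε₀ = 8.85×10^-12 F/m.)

-1.18×10^-6 A

dV/dt = (5.38)(4710)·cos(9.3729) = -2.531×10^4 V/s.
I_d = C dV/dt with C = ε₀A/d = (8.85×10^-12)(3.982×10^-3)/(7.55×10^-4) = 4.668×10^-11 F, so I_d = (4.668×10^-11)(-2.531×10^4) = -1.18×10^-6 A.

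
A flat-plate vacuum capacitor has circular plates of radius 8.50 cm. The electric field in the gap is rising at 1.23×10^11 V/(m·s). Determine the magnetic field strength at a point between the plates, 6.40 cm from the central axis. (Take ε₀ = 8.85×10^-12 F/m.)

4.38×10^-8 T

I_d = ε₀ dΦ_E/dt = ε₀ πR² (dE/dt) = (8.85×10^-12)(0.02270)(1.23×10^11) = 0.02471 A through the full plate area.
An Ampèrian loop of radius r encloses a fraction (r/R)² of I_d. Then B·2πr = μ₀ I_d (r/R)², giving B = μ₀ I_d r/(2πR²) = 4.38×10^-8 T.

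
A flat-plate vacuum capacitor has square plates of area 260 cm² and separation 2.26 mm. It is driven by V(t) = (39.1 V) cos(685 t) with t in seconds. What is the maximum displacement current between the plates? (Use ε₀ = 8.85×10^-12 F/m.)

C = ε₀A/d = (8.85×10^-12)(0.0260)/(2.26×10^-3) = 1.018×10^-10 F; ω = 685 rad/s.
I_d = C dV/dt, so |I_d|_max = C V₀ ω = (1.018×10^-10)(39.1)(685) = 2.73×10^-6 A.

2.73×10^-6 A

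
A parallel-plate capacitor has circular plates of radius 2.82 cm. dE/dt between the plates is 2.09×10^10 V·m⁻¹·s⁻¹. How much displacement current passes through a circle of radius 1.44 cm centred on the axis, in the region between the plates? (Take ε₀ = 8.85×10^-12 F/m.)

1.20×10^-4 A

I_d = ε₀ dΦ_E/dt = ε₀ πR² (dE/dt) = (8.85×10^-12)(2.498×10^-3)(2.09×10^10) = 4.620×10^-4 A through the full plate area.
Through an area πr² the displacement current is I_d·(πr²/πR²) = I_d (r/R)² = 1.20×10^-4 A.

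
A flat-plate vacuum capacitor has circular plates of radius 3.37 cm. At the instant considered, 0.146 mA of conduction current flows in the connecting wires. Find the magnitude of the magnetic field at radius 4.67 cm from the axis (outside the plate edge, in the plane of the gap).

No conduction current crosses the gap, so I_d there equals the 1.46×10^-4 A in the leads.
Outside the plates the loop encloses all of I_d, so B·2πr = μ₀ I_d and B = 6.25×10^-10 T.

6.25×10^-10 T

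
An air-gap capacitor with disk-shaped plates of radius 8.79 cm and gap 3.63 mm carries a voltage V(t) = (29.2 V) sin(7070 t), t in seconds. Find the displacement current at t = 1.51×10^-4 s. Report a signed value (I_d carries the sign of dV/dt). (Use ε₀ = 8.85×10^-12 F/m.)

dE/dt = (V₀ω/d)·cos(ωt) with ωt = 1.06757 rad: (29.2)(7070)(0.4823)/(3.63×10^-3) = 2.743×10^7 V/(m·s).
I_d = ε₀ A dE/dt = (8.85×10^-12)(0.02427)(2.743×10^7) = 5.89×10^-6 A.

5.89×10^-6 A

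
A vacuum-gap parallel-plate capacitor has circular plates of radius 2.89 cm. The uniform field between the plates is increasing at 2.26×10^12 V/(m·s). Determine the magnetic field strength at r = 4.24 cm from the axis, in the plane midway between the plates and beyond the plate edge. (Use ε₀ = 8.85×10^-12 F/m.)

2.48×10^-7 T

I_d = ε₀ dΦ_E/dt = ε₀ πR² (dE/dt) = (8.85×10^-12)(2.624×10^-3)(2.26×10^12) = 0.05248 A through the full plate area.
For r ≥ R the full I_d is enclosed: B = μ₀ I_d/(2πr) = (4π×10^-7)(0.05248)/(2π·0.0424) = 2.48×10^-7 T.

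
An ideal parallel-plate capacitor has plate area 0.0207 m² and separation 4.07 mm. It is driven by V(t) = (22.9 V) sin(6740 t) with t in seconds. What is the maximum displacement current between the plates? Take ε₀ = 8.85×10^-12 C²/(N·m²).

6.95×10^-6 A

(dE/dt)_max = V₀ω/d = 3.792×10^7 V/(m·s); ω = 6740 rad/s.
I_d,max = ε₀ A (dE/dt)_max = (8.85×10^-12)(0.0207)(3.792×10^7) = 6.95×10^-6 A.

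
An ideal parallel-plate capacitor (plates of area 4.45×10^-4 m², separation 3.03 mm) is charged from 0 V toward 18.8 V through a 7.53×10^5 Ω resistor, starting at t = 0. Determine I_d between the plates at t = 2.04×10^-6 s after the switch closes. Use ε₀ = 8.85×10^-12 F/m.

3.11×10^-6 A

C = ε₀A/d = (8.85×10^-12)(4.45×10^-4)/(3.03×10^-3) = 1.300×10^-12 F and τ = RC = 9.789×10^-7 s. I_d in the gap equals the RC charging current.
I_d(t) = (V₀/R) e^(−t/τ) = 2.497×10^-5 · e^(−2.084) = 3.11×10^-6 A.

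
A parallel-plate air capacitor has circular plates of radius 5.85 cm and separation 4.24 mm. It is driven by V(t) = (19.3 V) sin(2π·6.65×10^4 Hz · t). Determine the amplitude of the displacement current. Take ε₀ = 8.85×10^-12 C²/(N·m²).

1.81×10^-4 A

C = ε₀A/d = (8.85×10^-12)(0.01075)/(4.24×10^-3) = 2.244×10^-11 F; ω = 2πf = 4.178×10^5 rad/s.
I_d = C dV/dt, so |I_d|_max = C V₀ ω = (2.244×10^-11)(19.3)(4.178×10^5) = 1.81×10^-4 A.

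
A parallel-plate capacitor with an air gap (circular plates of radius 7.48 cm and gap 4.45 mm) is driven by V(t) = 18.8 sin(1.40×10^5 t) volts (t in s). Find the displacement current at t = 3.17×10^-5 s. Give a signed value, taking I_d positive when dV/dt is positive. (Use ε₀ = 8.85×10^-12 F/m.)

dV/dt = (18.8)(1.40×10^5)·cos(4.438) = -7.132×10^5 V/s.
I_d = C dV/dt with C = ε₀A/d = (8.85×10^-12)(0.01758)/(4.45×10^-3) = 3.496×10^-11 F, so I_d = (3.496×10^-11)(-7.132×10^5) = -2.49×10^-5 A.

-2.49×10^-5 A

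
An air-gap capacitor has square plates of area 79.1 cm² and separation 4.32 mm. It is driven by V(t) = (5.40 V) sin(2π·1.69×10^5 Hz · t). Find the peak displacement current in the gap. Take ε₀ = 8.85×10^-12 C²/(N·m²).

9.29×10^-5 A

The displacement current equals the conduction current C dV/dt, which peaks at C V₀ ω.
With C = ε₀A/d = (8.85×10^-12)(7.91×10^-3)/(4.32×10^-3) = 1.620×10^-11 F and ω = 2πf = 1.062×10^6 rad/s, I_d,max = (1.620×10^-11)(5.40)(1.062×10^6) = 9.29×10^-5 A.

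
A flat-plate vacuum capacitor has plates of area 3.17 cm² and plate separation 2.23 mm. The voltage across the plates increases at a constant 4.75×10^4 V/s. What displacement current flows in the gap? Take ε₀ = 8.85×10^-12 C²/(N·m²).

E = V/d so dE/dt = (dV/dt)/d = 2.130×10^7 V/(m·s), and I_d = ε₀ A dE/dt = (8.85×10^-12)(3.17×10^-4)(2.130×10^7) = 5.98×10^-8 A.

5.98×10^-8 A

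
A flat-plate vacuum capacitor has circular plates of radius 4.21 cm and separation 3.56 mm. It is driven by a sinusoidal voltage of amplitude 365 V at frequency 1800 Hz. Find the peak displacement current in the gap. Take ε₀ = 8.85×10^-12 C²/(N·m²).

C = ε₀A/d = (8.85×10^-12)(5.568×10^-3)/(3.56×10^-3) = 1.384×10^-11 F; ω = 2πf = 1.131×10^4 rad/s.
I_d = C dV/dt, so |I_d|_max = C V₀ ω = (1.384×10^-11)(365)(1.131×10^4) = 5.71×10^-5 A.

5.71×10^-5 A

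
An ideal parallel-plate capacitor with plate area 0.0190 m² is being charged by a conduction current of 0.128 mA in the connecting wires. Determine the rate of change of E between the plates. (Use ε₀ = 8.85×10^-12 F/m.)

7.61×10^8 V/(m·s)

By continuity, I_d in the gap equals the 0.128 mA flowing in the wire.
Since I_d = ε₀ A dE/dt, dE/dt = I_d/(ε₀A) = (1.28×10^-4)/((8.85×10^-12)(0.0190)) = 7.61×10^8 V/(m·s).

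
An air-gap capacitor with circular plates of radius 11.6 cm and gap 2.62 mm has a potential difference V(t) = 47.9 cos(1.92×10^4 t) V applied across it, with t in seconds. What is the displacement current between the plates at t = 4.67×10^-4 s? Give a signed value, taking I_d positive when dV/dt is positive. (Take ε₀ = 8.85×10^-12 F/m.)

-5.81×10^-5 A

dE/dt = (V₀ω/d)·−sin(ωt) with ωt = 8.9664 rad: (47.9)(1.92×10^4)(-0.4425)/(2.62×10^-3) = -1.553×10^8 V/(m·s).
I_d = ε₀ A dE/dt = (8.85×10^-12)(0.04227)(-1.553×10^8) = -5.81×10^-5 A.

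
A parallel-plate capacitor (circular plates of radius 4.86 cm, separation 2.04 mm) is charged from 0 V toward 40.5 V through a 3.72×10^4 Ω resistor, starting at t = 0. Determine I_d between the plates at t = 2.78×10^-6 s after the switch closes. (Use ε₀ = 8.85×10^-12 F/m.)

1.07×10^-4 A

With C = ε₀A/d = (8.85×10^-12)(7.420×10^-3)/(2.04×10^-3) = 3.219×10^-11 F, the time constant is τ = RC = 1.197×10^-6 s, so t/τ = 2.322 and e^(−t/τ) = 0.09808.
I_d = I_cond = (V₀/R) e^(−t/τ) = (1.089×10^-3)(0.09808) = 1.07×10^-4 A.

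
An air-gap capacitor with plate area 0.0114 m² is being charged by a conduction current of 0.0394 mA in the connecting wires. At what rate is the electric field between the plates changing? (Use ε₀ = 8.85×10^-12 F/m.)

3.91×10^8 V/(m·s)

The displacement current between the plates equals the conduction current, I_d = 0.0394 mA.
Since I_d = ε₀ A dE/dt, dE/dt = I_d/(ε₀A) = (3.94×10^-5)/((8.85×10^-12)(0.0114)) = 3.91×10^8 V/(m·s).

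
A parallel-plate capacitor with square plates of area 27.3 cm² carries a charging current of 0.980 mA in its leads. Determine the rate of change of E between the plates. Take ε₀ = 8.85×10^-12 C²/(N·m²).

By continuity, I_d in the gap equals the 0.980 mA flowing in the wire.
Inverting I_d = ε₀ A dE/dt gives dE/dt = 9.80×10^-4 / (8.85×10^-12 · 2.73×10^-3) = 4.06×10^10 V/(m·s).

4.06×10^10 V/(m·s)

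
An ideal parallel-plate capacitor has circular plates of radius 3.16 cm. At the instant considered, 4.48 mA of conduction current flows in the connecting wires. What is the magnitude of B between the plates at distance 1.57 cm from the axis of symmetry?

1.41×10^-8 T

By continuity the displacement current in the gap matches the conduction current: I_d = 4.48×10^-3 A.
For r < R the Ampère–Maxwell law gives B(2πr) = μ₀ I_d (r²/R²), so B = μ₀ I_d r/(2πR²) = (4π×10^-7)(4.48×10^-3)(0.0157)/(2π·0.0316²) = 1.41×10^-8 T.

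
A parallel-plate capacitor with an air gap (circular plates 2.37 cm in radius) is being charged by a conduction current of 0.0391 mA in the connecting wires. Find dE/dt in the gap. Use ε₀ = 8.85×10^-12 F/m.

The displacement current between the plates equals the conduction current, I_d = 0.0391 mA.
Since I_d = ε₀ A dE/dt, dE/dt = I_d/(ε₀A) = (3.91×10^-5)/((8.85×10^-12)(1.765×10^-3)) = 2.50×10^9 V/(m·s).

2.50×10^9 V/(m·s)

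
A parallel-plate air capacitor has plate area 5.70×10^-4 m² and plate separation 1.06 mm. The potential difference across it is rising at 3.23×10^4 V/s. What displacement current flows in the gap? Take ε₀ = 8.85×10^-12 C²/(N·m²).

1.54×10^-7 A

C = ε₀A/d = (8.85×10^-12)(5.70×10^-4)/(1.06×10^-3) = 4.759×10^-12 F.
I_d = C dV/dt = (4.759×10^-12)(3.23×10^4) = 1.54×10^-7 A.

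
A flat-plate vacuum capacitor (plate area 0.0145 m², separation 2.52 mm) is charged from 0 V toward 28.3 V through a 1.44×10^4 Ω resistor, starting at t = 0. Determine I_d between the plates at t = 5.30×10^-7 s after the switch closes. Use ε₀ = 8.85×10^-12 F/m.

C = ε₀A/d = (8.85×10^-12)(0.0145)/(2.52×10^-3) = 5.092×10^-11 F, so τ = RC = 7.332×10^-7 s.
The conduction current is I(t) = (V₀/R) e^(−t/τ), and the displacement current between the plates equals it.
t/τ = 0.7229; I_d = (28.3/1.44×10^4) · e^(−0.7229) = (1.965×10^-3)(0.4853) = 9.54×10^-4 A.

9.54×10^-4 A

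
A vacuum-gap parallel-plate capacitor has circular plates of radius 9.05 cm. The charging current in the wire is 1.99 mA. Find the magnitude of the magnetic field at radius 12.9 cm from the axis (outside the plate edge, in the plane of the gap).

3.09×10^-9 T

No conduction current crosses the gap, so I_d there equals the 1.99×10^-3 A in the leads.
With r > R the enclosed displacement current is the full I_d; B = μ₀ I_d / (2πr) = 3.09×10^-9 T.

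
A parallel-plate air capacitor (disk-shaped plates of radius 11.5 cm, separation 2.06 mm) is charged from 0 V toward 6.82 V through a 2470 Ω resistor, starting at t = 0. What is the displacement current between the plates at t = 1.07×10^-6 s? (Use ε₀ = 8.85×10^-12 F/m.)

With C = ε₀A/d = (8.85×10^-12)(0.04155)/(2.06×10^-3) = 1.785×10^-10 F, the time constant is τ = RC = 4.409×10^-7 s, so t/τ = 2.427 and e^(−t/τ) = 0.08830.
I_d = I_cond = (V₀/R) e^(−t/τ) = (2.761×10^-3)(0.08830) = 2.44×10^-4 A.

2.44×10^-4 A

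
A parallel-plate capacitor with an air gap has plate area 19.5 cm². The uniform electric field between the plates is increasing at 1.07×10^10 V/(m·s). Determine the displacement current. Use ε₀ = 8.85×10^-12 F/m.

1.85×10^-4 A

The displacement current is ε₀ times dΦ_E/dt = ε₀ A dE/dt = (8.85×10^-12)(1.95×10^-3)(1.07×10^10) = 1.85×10^-4 A.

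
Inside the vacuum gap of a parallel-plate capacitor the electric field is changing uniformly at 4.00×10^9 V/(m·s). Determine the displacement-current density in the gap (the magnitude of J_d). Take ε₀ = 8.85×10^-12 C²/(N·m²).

0.0354 A/m²

The displacement-current density is ε₀ ∂E/∂t = (8.85×10^-12)(4.00×10^9) = 0.0354 A/m².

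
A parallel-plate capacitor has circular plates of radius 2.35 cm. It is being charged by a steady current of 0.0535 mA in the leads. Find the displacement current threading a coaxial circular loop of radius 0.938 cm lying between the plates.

8.52×10^-6 A

No conduction current crosses the gap, so I_d there equals the 5.35×10^-5 A in the leads.
Since J_d is uniform, the enclosed fraction is (r/R)² = 0.1593, giving I_d,enc = 8.52×10^-6 A.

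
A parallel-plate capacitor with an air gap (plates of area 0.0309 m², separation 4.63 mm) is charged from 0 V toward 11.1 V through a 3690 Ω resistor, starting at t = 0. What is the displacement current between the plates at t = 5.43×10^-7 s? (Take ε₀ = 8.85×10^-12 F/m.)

2.49×10^-4 A

C = ε₀A/d = (8.85×10^-12)(0.0309)/(4.63×10^-3) = 5.906×10^-11 F and τ = RC = 2.179×10^-7 s. I_d in the gap equals the RC charging current.
I_d(t) = (V₀/R) e^(−t/τ) = 3.008×10^-3 · e^(−2.492) = 2.49×10^-4 A.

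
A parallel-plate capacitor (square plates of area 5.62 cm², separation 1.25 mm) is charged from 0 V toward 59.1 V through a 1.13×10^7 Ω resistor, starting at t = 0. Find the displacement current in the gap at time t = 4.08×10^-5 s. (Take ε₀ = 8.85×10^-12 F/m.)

With C = ε₀A/d = (8.85×10^-12)(5.62×10^-4)/(1.25×10^-3) = 3.979×10^-12 F, the time constant is τ = RC = 4.496×10^-5 s, so t/τ = 0.9075 and e^(−t/τ) = 0.4035.
I_d = I_cond = (V₀/R) e^(−t/τ) = (5.230×10^-6)(0.4035) = 2.11×10^-6 A.

2.11×10^-6 A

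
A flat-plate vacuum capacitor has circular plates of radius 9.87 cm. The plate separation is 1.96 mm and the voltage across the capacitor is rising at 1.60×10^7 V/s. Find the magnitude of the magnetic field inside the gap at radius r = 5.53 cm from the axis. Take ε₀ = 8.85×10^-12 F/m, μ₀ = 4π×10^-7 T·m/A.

2.51×10^-9 T

With E = V/d, dE/dt = 8.163×10^9 V/(m·s) and πR² = 0.03060 m², giving I_d = ε₀ πR² dE/dt = 2.211×10^-3 A.
For r < R the Ampère–Maxwell law gives B(2πr) = μ₀ I_d (r²/R²), so B = μ₀ I_d r/(2πR²) = (4π×10^-7)(2.211×10^-3)(0.0553)/(2π·0.0987²) = 2.51×10^-9 T.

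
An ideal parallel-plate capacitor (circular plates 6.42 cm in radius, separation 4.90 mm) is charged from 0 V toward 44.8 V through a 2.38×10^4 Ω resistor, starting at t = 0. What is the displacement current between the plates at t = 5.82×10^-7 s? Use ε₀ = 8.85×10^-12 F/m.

C = ε₀A/d = (8.85×10^-12)(0.01295)/(4.90×10^-3) = 2.339×10^-11 F and τ = RC = 5.567×10^-7 s. I_d in the gap equals the RC charging current.
I_d(t) = (V₀/R) e^(−t/τ) = 1.882×10^-3 · e^(−1.045) = 6.62×10^-4 A.

6.62×10^-4 A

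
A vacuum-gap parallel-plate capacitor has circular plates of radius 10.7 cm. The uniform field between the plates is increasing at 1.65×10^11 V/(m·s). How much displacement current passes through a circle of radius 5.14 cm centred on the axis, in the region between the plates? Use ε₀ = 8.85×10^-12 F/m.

0.0121 A

I_d = ε₀ dΦ_E/dt = ε₀ πR² (dE/dt) = (8.85×10^-12)(0.03597)(1.65×10^11) = 0.05253 A through the full plate area.
Through an area πr² the displacement current is I_d·(πr²/πR²) = I_d (r/R)² = 0.0121 A.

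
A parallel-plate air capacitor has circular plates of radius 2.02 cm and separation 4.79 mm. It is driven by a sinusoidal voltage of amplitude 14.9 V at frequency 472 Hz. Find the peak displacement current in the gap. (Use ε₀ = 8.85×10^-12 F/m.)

C = ε₀A/d = (8.85×10^-12)(1.282×10^-3)/(4.79×10^-3) = 2.369×10^-12 F; ω = 2πf = 2966 rad/s.
I_d = C dV/dt, so |I_d|_max = C V₀ ω = (2.369×10^-12)(14.9)(2966) = 1.05×10^-7 A.

1.05×10^-7 A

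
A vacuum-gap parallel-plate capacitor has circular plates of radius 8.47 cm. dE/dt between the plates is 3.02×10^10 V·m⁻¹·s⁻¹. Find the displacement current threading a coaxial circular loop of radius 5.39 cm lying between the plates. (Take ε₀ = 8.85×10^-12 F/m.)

Through the whole plate area (πR² = 0.02254 m²), I_d = ε₀ πR² dE/dt = 6.024×10^-3 A.
Since J_d is uniform, the enclosed fraction is (r/R)² = 0.4050, giving I_d,enc = 2.44×10^-3 A.

2.44×10^-3 A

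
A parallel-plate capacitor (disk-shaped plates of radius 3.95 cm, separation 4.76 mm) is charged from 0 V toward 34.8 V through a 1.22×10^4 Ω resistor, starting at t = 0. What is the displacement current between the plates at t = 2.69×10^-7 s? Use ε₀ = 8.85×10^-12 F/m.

2.54×10^-4 A

C = ε₀A/d = (8.85×10^-12)(4.902×10^-3)/(4.76×10^-3) = 9.114×10^-12 F and τ = RC = 1.112×10^-7 s. I_d in the gap equals the RC charging current.
I_d(t) = (V₀/R) e^(−t/τ) = 2.852×10^-3 · e^(−2.419) = 2.54×10^-4 A.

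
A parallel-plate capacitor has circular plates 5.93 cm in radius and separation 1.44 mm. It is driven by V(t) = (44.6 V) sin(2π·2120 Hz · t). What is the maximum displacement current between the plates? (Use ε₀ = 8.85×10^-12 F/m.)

(dE/dt)_max = V₀ω/d = 4.126×10^8 V/(m·s); ω = 2πf = 1.332×10^4 rad/s.
I_d,max = ε₀ A (dE/dt)_max = (8.85×10^-12)(0.01105)(4.126×10^8) = 4.03×10^-5 A.

4.03×10^-5 A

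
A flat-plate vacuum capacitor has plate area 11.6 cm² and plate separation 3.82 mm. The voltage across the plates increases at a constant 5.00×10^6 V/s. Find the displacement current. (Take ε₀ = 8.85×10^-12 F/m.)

1.34×10^-5 A

The field between the plates is E = V/d, so dE/dt = (5.00×10^6)/(3.82×10^-3 m) = 1.309×10^9 V/(m·s).
I_d = ε₀ A (dE/dt) = (8.85×10^-12)(1.16×10^-3)(1.309×10^9) = 1.34×10^-5 A.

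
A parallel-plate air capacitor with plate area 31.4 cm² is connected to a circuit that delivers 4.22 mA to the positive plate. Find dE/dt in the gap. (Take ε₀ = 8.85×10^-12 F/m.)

1.52×10^11 V/(m·s)

The displacement current between the plates equals the conduction current, I_d = 4.22 mA.
Since I_d = ε₀ A dE/dt, dE/dt = I_d/(ε₀A) = (4.22×10^-3)/((8.85×10^-12)(3.14×10^-3)) = 1.52×10^11 V/(m·s).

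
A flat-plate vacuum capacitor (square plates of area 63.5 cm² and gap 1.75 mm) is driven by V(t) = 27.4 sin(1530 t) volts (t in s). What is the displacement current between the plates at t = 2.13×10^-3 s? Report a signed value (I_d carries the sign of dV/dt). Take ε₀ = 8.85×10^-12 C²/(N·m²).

C = ε₀A/d = (8.85×10^-12)(6.35×10^-3)/(1.75×10^-3) = 3.211×10^-11 F. dV/dt = V₀ω·cos(ωt); at ωt = 3.2589 rad this factor is -0.9931.
I_d = C dV/dt = (3.211×10^-11)(27.4)(1530)(-0.9931) = -1.34×10^-6 A.

-1.34×10^-6 A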